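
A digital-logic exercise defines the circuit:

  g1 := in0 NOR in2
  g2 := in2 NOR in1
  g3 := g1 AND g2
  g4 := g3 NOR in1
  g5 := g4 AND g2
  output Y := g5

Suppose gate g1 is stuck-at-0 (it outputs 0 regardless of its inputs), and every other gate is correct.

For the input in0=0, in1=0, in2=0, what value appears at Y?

1

Propagate with g1 forced: g1=0 [stuck-at-0], g2=1, g3=0, g4=1, g5=1.
So Y = 1. (Without the fault it would be 0.)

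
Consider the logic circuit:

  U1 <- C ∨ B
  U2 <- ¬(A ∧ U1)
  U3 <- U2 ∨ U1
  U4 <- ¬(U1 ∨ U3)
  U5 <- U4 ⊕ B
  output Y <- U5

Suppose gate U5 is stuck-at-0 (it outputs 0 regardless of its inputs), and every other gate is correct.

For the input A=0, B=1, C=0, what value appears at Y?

Propagate with U5 forced: U1=1, U2=1, U3=1, U4=0, U5=0 [stuck-at-0].
So Y = 0. (Without the fault it would be 1.)

0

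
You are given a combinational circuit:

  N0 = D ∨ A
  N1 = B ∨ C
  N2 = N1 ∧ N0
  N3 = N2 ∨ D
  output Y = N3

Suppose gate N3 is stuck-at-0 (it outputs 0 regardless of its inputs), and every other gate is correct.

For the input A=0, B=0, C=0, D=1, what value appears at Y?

Propagate with N3 forced: N0=1, N1=0, N2=0, N3=0 [stuck-at-0].
So Y = 0. (Without the fault it would be 1.)

0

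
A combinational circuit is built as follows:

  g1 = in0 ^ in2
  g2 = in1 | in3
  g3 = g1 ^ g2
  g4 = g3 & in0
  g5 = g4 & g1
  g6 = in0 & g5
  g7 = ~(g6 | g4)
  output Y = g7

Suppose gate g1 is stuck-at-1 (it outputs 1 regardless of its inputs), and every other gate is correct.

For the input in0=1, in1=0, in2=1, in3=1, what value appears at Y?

Propagate with g1 forced: g1=1 [stuck-at-1], g2=1, g3=0, g4=0, g5=0, g6=0, g7=1.
So Y = 1. (Without the fault it would be 0.)

1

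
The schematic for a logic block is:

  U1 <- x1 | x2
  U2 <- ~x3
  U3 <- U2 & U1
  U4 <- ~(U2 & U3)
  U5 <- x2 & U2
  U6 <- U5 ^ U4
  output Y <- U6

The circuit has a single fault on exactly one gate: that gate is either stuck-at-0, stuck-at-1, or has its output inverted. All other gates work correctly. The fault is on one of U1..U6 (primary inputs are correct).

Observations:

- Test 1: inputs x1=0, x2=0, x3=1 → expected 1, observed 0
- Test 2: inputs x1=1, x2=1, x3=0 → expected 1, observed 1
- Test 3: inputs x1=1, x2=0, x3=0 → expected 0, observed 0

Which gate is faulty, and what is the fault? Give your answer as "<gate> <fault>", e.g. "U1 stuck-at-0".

Fault-free values for test 1 (x1=0, x2=0, x3=1): U1=0, U2=0, U3=0, U4=1, U5=0, U6=1, giving Y=1. Observed 0.
Test 1: faults giving observed 0 are {U4 stuck-at-0, U4 inverted output, U5 stuck-at-1, U5 inverted output, U6 stuck-at-0, U6 inverted output}.
Test 2 (x1=1, x2=1, x3=0): fault-free U1=1, U2=1, U3=1, U4=0, U5=1, U6=1 → 1; observed 1. Eliminates U4 inverted output, U5 inverted output, U6 stuck-at-0, U6 inverted output.
Test 3 (x1=1, x2=0, x3=0): fault-free U1=1, U2=1, U3=1, U4=0, U5=0, U6=0 → 0; observed 0. Eliminates U5 stuck-at-1.
Only U4 stuck-at-0 is consistent with every test.

U4 stuck-at-0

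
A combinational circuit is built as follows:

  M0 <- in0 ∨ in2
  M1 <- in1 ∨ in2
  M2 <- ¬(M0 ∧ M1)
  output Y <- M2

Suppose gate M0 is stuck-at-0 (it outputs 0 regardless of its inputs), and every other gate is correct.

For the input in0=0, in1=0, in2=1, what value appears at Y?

1

Propagate with M0 forced: M0=0 [stuck-at-0], M1=1, M2=1.
So Y = 1. (Without the fault it would be 0.)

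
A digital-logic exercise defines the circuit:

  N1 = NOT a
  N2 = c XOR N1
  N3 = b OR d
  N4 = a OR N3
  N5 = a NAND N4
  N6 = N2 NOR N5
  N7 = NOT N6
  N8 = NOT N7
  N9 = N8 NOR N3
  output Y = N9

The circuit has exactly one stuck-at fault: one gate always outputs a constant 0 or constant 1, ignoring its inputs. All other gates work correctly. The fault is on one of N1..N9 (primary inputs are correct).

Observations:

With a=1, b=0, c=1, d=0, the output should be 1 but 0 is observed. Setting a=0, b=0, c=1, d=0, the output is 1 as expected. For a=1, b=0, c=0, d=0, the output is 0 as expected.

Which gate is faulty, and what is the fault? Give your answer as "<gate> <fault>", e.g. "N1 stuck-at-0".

Fault-free values for test 1 (a=1, b=0, c=1, d=0): N1=0, N2=1, N3=0, N4=1, N5=0, N6=0, N7=1, N8=0, N9=1, giving Y=1. Observed 0.
Test 1: faults giving observed 0 are {N1 stuck-at-1, N2 stuck-at-0, N3 stuck-at-1, N6 stuck-at-1, N7 stuck-at-0, N8 stuck-at-1, N9 stuck-at-0}.
Test 2 (a=0, b=0, c=1, d=0): fault-free N1=1, N2=0, N3=0, N4=0, N5=1, N6=0, N7=1, N8=0, N9=1 → 1; observed 1. Eliminates N3 stuck-at-1, N6 stuck-at-1, N7 stuck-at-0, N8 stuck-at-1, N9 stuck-at-0.
Test 3 (a=1, b=0, c=0, d=0): fault-free N1=0, N2=0, N3=0, N4=1, N5=0, N6=1, N7=0, N8=1, N9=0 → 0; observed 0. Eliminates N1 stuck-at-1.
Only N2 stuck-at-0 is consistent with every test.

N2 stuck-at-0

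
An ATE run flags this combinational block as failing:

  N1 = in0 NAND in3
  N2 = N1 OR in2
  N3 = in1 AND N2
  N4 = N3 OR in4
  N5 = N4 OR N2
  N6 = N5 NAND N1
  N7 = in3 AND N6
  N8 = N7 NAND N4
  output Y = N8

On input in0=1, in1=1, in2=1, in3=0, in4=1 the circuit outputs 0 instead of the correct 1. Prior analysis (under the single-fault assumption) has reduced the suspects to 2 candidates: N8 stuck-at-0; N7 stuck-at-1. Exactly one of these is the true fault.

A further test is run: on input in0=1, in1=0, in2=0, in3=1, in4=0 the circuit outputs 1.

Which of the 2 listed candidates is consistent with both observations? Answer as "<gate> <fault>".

Evaluate each candidate on input in0=1, in1=0, in2=0, in3=1, in4=0:
  N8 stuck-at-0: N1=0, N2=0, N3=0, N4=0, N5=0, N6=1, N7=1, N8=0 [stuck-at-0] → 0 — eliminated
  N7 stuck-at-1: N1=0, N2=0, N3=0, N4=0, N5=0, N6=1, N7=1 [stuck-at-1], N8=1 → 1 — matches
Only N7 stuck-at-1 reproduces the observed 1.

N7 stuck-at-1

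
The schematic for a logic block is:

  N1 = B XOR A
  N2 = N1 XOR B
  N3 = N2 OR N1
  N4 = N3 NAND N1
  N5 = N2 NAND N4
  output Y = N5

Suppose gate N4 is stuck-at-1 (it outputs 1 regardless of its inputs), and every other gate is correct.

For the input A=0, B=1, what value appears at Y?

1

Propagate with N4 forced: N1=1, N2=0, N3=1, N4=1 [stuck-at-1], N5=1.
So Y = 1. (Same as the fault-free value — the fault is masked on this input.)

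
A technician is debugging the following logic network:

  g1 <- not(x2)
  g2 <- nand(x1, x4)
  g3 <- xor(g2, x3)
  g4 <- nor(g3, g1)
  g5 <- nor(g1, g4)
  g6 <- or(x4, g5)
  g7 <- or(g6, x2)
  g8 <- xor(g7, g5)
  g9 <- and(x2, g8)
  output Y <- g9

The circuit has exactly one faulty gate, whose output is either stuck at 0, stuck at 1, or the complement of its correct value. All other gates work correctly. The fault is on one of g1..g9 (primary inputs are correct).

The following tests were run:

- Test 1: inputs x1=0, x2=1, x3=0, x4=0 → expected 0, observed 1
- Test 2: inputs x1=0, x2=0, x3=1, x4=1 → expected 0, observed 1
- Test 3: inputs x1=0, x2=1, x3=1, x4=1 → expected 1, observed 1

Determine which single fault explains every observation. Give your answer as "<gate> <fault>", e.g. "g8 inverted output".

g9 stuck-at-1

Fault-free values for test 1 (x1=0, x2=1, x3=0, x4=0): g1=0, g2=1, g3=1, g4=0, g5=1, g6=1, g7=1, g8=0, g9=0, giving Y=0. Observed 1.
Test 1: faults giving observed 1 are {g1 stuck-at-1, g1 inverted output, g2 stuck-at-0, g2 inverted output, g3 stuck-at-0, g3 inverted output, g4 stuck-at-1, g4 inverted output, g5 stuck-at-0, g5 inverted output, g7 stuck-at-0, g7 inverted output, g8 stuck-at-1, g8 inverted output, g9 stuck-at-1, g9 inverted output}.
Test 2 (x1=0, x2=0, x3=1, x4=1): fault-free g1=1, g2=1, g3=0, g4=0, g5=0, g6=1, g7=1, g8=1, g9=0 → 0; observed 1. Eliminates g1 stuck-at-1, g1 inverted output, g2 stuck-at-0, g2 inverted output, g3 stuck-at-0, g3 inverted output, g4 stuck-at-1, g4 inverted output, g5 stuck-at-0, g5 inverted output, g7 stuck-at-0, g7 inverted output, g8 stuck-at-1, g8 inverted output.
Test 3 (x1=0, x2=1, x3=1, x4=1): fault-free g1=0, g2=1, g3=0, g4=1, g5=0, g6=1, g7=1, g8=1, g9=1 → 1; observed 1. Eliminates g9 inverted output.
Only g9 stuck-at-1 is consistent with every test.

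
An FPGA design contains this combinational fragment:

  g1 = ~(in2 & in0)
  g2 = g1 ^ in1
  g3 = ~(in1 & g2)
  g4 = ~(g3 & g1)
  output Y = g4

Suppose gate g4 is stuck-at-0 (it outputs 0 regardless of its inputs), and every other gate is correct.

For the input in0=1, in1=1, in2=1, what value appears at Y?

0

Propagate with g4 forced: g1=0, g2=1, g3=0, g4=0 [stuck-at-0].
So Y = 0. (Without the fault it would be 1.)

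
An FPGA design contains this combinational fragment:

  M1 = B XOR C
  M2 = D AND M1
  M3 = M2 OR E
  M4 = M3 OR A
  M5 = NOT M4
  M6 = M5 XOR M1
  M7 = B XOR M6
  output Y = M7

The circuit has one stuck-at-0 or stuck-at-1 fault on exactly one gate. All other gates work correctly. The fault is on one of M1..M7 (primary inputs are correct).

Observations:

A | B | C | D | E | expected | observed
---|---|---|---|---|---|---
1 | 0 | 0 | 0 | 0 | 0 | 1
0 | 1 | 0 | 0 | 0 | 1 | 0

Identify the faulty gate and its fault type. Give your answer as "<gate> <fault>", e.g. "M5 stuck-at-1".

M6 stuck-at-1

Fault-free values for test 1 (A=1, B=0, C=0, D=0, E=0): M1=0, M2=0, M3=0, M4=1, M5=0, M6=0, M7=0, giving Y=0. Observed 1.
Test 1: faults giving observed 1 are {M1 stuck-at-1, M4 stuck-at-0, M5 stuck-at-1, M6 stuck-at-1, M7 stuck-at-1}.
Test 2 (A=0, B=1, C=0, D=0, E=0): fault-free M1=1, M2=0, M3=0, M4=0, M5=1, M6=0, M7=1 → 1; observed 0. Eliminates M1 stuck-at-1, M4 stuck-at-0, M5 stuck-at-1, M7 stuck-at-1.
Only M6 stuck-at-1 is consistent with every test.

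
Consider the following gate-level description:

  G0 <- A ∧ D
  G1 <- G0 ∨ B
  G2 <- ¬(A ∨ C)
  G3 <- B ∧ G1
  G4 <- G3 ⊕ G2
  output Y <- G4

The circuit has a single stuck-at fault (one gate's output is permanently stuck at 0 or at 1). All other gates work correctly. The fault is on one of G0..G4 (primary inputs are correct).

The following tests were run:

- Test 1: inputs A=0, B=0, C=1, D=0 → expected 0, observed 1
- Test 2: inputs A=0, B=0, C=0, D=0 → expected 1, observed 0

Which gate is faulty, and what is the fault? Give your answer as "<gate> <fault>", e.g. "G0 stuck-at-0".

Fault-free values for test 1 (A=0, B=0, C=1, D=0): G0=0, G1=0, G2=0, G3=0, G4=0, giving Y=0. Observed 1.
Test 1: faults giving observed 1 are {G2 stuck-at-1, G3 stuck-at-1, G4 stuck-at-1}.
Test 2 (A=0, B=0, C=0, D=0): fault-free G0=0, G1=0, G2=1, G3=0, G4=1 → 1; observed 0. Eliminates G2 stuck-at-1, G4 stuck-at-1.
Only G3 stuck-at-1 is consistent with every test.

G3 stuck-at-1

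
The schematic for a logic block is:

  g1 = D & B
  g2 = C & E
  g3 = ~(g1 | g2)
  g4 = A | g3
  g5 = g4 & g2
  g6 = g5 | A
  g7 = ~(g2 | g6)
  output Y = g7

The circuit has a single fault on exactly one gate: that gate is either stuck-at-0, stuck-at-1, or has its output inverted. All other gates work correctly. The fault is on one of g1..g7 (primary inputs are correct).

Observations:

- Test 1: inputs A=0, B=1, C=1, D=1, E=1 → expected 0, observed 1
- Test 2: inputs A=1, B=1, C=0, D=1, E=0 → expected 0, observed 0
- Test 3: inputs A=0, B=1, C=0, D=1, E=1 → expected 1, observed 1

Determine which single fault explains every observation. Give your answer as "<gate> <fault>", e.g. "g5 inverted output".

Fault-free values for test 1 (A=0, B=1, C=1, D=1, E=1): g1=1, g2=1, g3=0, g4=0, g5=0, g6=0, g7=0, giving Y=0. Observed 1.
Test 1: faults giving observed 1 are {g2 stuck-at-0, g2 inverted output, g7 stuck-at-1, g7 inverted output}.
Test 2 (A=1, B=1, C=0, D=1, E=0): fault-free g1=1, g2=0, g3=0, g4=1, g5=0, g6=1, g7=0 → 0; observed 0. Eliminates g7 stuck-at-1, g7 inverted output.
Test 3 (A=0, B=1, C=0, D=1, E=1): fault-free g1=1, g2=0, g3=0, g4=0, g5=0, g6=0, g7=1 → 1; observed 1. Eliminates g2 inverted output.
Only g2 stuck-at-0 is consistent with every test.

g2 stuck-at-0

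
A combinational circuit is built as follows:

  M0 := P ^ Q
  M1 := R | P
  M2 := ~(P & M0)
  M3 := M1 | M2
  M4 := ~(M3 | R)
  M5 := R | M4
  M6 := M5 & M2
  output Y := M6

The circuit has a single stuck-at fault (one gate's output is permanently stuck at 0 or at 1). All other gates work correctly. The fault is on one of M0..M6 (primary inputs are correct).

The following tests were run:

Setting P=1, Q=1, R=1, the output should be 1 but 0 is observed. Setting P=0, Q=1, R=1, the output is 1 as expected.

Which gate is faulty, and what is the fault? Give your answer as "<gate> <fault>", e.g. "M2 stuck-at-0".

M0 stuck-at-1

Fault-free values for test 1 (P=1, Q=1, R=1): M0=0, M1=1, M2=1, M3=1, M4=0, M5=1, M6=1, giving Y=1. Observed 0.
Test 1: faults giving observed 0 are {M0 stuck-at-1, M2 stuck-at-0, M5 stuck-at-0, M6 stuck-at-0}.
Test 2 (P=0, Q=1, R=1): fault-free M0=1, M1=1, M2=1, M3=1, M4=0, M5=1, M6=1 → 1; observed 1. Eliminates M2 stuck-at-0, M5 stuck-at-0, M6 stuck-at-0.
Only M0 stuck-at-1 is consistent with every test.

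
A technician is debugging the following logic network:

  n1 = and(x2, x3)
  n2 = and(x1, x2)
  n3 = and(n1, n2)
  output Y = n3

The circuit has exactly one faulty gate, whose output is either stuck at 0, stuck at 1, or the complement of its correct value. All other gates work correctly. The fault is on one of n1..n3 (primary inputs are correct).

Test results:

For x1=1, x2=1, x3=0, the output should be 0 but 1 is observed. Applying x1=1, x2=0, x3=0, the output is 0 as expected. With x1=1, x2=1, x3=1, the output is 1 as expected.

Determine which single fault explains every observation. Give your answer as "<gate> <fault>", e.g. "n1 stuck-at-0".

n1 stuck-at-1

Fault-free values for test 1 (x1=1, x2=1, x3=0): n1=0, n2=1, n3=0, giving Y=0. Observed 1.
Test 1: faults giving observed 1 are {n1 stuck-at-1, n1 inverted output, n3 stuck-at-1, n3 inverted output}.
Test 2 (x1=1, x2=0, x3=0): fault-free n1=0, n2=0, n3=0 → 0; observed 0. Eliminates n3 stuck-at-1, n3 inverted output.
Test 3 (x1=1, x2=1, x3=1): fault-free n1=1, n2=1, n3=1 → 1; observed 1. Eliminates n1 inverted output.
Only n1 stuck-at-1 is consistent with every test.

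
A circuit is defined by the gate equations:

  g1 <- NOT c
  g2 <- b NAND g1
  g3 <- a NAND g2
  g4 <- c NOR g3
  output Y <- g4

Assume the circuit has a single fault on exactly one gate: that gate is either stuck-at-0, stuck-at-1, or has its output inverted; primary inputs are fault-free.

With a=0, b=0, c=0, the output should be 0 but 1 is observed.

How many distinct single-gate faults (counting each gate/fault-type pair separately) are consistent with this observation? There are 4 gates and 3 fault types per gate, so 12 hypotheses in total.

Fault-free: g1=1, g2=1, g3=1, g4=0 → 0. Observed 1.
  g1 stuck-at-0: output 0 ✗
  g1 stuck-at-1: output 0 ✗
  g1 inverted output: output 0 ✗
  g2 stuck-at-0: output 0 ✗
  g2 stuck-at-1: output 0 ✗
  g2 inverted output: output 0 ✗
  g3 stuck-at-0: output 1 ✓
  g3 stuck-at-1: output 0 ✗
  g3 inverted output: output 1 ✓
  g4 stuck-at-0: output 0 ✗
  g4 stuck-at-1: output 1 ✓
  g4 inverted output: output 1 ✓
Consistent faults: {g3 stuck-at-0, g3 inverted output, g4 stuck-at-1, g4 inverted output} — 4 in all.

4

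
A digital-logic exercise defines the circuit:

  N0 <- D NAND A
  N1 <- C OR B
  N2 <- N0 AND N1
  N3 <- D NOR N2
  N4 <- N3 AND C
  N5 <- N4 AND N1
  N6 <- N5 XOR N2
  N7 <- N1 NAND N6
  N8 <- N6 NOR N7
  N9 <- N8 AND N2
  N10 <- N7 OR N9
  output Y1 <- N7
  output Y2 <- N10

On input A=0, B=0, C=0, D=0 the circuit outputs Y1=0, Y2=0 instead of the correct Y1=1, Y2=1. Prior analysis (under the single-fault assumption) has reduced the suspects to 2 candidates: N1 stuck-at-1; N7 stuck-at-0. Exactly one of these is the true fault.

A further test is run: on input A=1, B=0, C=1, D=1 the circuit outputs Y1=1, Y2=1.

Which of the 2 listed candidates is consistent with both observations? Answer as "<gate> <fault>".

N1 stuck-at-1

Evaluate each candidate on input A=1, B=0, C=1, D=1:
  N1 stuck-at-1: N0=0, N1=1 [stuck-at-1], N2=0, N3=0, N4=0, N5=0, N6=0, N7=1, N8=0, N9=0, N10=1 → Y1=1, Y2=1 — matches
  N7 stuck-at-0: N0=0, N1=1, N2=0, N3=0, N4=0, N5=0, N6=0, N7=0 [stuck-at-0], N8=1, N9=0, N10=0 → Y1=0, Y2=0 — eliminated
Only N1 stuck-at-1 reproduces the observed Y1=1, Y2=1.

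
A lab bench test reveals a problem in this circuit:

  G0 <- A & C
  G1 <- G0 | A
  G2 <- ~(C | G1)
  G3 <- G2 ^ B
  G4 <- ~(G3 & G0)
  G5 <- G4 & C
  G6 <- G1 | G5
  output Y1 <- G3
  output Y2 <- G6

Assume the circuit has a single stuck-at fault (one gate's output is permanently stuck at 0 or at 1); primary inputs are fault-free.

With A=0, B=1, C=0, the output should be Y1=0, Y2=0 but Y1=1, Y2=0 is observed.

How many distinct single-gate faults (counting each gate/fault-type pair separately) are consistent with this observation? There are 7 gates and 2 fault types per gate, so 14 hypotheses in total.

2

Fault-free: G0=0, G1=0, G2=1, G3=0, G4=1, G5=0, G6=0 → Y1=0, Y2=0. Observed Y1=1, Y2=0.
  G0 stuck-at-0: output Y1=0, Y2=0 ✗
  G0 stuck-at-1: output Y1=1, Y2=1 ✗
  G1 stuck-at-0: output Y1=0, Y2=0 ✗
  G1 stuck-at-1: output Y1=1, Y2=1 ✗
  G2 stuck-at-0: output Y1=1, Y2=0 ✓
  G2 stuck-at-1: output Y1=0, Y2=0 ✗
  G3 stuck-at-0: output Y1=0, Y2=0 ✗
  G3 stuck-at-1: output Y1=1, Y2=0 ✓
  G4 stuck-at-0: output Y1=0, Y2=0 ✗
  G4 stuck-at-1: output Y1=0, Y2=0 ✗
  G5 stuck-at-0: output Y1=0, Y2=0 ✗
  G5 stuck-at-1: output Y1=0, Y2=1 ✗
  G6 stuck-at-0: output Y1=0, Y2=0 ✗
  G6 stuck-at-1: output Y1=0, Y2=1 ✗
Consistent faults: {G2 stuck-at-0, G3 stuck-at-1} — 2 in all.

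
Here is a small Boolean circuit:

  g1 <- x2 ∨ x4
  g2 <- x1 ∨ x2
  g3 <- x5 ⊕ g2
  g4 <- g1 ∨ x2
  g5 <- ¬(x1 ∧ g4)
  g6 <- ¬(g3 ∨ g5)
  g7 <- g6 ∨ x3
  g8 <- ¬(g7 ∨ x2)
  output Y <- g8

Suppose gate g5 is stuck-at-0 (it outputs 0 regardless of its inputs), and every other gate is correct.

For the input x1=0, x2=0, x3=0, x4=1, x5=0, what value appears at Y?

Propagate with g5 forced: g1=1, g2=0, g3=0, g4=1, g5=0 [stuck-at-0], g6=1, g7=1, g8=0.
So Y = 0. (Without the fault it would be 1.)

0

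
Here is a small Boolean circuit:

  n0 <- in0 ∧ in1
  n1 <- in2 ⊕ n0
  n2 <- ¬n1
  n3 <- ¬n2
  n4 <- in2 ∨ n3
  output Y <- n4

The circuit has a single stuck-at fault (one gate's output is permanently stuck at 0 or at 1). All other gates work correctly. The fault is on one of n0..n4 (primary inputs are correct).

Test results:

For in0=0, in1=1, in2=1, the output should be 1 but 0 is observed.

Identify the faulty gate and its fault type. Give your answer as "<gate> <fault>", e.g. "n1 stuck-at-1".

Fault-free values for test 1 (in0=0, in1=1, in2=1): n0=0, n1=1, n2=0, n3=1, n4=1, giving Y=1. Observed 0.
Test 1: faults giving observed 0 are {n4 stuck-at-0}.
Only n4 stuck-at-0 is consistent with every test.

n4 stuck-at-0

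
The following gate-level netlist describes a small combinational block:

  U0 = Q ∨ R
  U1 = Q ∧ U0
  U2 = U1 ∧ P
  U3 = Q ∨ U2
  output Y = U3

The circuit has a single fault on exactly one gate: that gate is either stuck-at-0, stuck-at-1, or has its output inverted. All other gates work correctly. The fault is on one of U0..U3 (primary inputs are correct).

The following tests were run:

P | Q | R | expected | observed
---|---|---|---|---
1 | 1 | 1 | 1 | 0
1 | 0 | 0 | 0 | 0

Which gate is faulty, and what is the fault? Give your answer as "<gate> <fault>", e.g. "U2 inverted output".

U3 stuck-at-0

Fault-free values for test 1 (P=1, Q=1, R=1): U0=1, U1=1, U2=1, U3=1, giving Y=1. Observed 0.
Test 1: faults giving observed 0 are {U3 stuck-at-0, U3 inverted output}.
Test 2 (P=1, Q=0, R=0): fault-free U0=0, U1=0, U2=0, U3=0 → 0; observed 0. Eliminates U3 inverted output.
Only U3 stuck-at-0 is consistent with every test.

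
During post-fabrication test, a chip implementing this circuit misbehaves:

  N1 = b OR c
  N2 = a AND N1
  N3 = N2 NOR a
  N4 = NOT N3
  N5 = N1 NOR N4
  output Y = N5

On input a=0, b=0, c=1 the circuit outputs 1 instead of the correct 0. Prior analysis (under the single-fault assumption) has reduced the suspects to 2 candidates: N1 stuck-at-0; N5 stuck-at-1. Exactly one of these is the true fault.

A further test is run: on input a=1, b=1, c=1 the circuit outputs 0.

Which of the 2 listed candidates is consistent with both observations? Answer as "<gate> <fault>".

Evaluate each candidate on input a=1, b=1, c=1:
  N1 stuck-at-0: N1=0 [stuck-at-0], N2=0, N3=0, N4=1, N5=0 → 0 — matches
  N5 stuck-at-1: N1=1, N2=1, N3=0, N4=1, N5=1 [stuck-at-1] → 1 — eliminated
Only N1 stuck-at-0 reproduces the observed 0.

N1 stuck-at-0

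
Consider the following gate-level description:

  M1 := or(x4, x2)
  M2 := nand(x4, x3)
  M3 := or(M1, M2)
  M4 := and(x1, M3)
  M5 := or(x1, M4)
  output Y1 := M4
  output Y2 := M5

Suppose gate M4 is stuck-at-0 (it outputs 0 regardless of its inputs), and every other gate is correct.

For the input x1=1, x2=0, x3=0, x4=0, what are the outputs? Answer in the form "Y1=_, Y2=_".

Propagate with M4 forced: M1=0, M2=1, M3=1, M4=0 [stuck-at-0], M5=1.
So the outputs are Y1=0, Y2=1. (Without the fault they would be Y1=1, Y2=1.)

Y1=0, Y2=1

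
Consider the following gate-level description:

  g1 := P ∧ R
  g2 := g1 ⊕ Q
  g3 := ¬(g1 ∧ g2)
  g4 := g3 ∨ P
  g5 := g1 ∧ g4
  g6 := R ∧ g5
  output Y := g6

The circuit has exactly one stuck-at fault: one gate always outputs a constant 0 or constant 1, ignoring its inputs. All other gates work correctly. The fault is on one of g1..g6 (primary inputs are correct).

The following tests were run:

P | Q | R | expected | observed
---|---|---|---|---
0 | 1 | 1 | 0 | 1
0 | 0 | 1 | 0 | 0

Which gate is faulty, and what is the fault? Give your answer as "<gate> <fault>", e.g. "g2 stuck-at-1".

Fault-free values for test 1 (P=0, Q=1, R=1): g1=0, g2=1, g3=1, g4=1, g5=0, g6=0, giving Y=0. Observed 1.
Test 1: faults giving observed 1 are {g1 stuck-at-1, g5 stuck-at-1, g6 stuck-at-1}.
Test 2 (P=0, Q=0, R=1): fault-free g1=0, g2=0, g3=1, g4=1, g5=0, g6=0 → 0; observed 0. Eliminates g5 stuck-at-1, g6 stuck-at-1.
Only g1 stuck-at-1 is consistent with every test.

g1 stuck-at-1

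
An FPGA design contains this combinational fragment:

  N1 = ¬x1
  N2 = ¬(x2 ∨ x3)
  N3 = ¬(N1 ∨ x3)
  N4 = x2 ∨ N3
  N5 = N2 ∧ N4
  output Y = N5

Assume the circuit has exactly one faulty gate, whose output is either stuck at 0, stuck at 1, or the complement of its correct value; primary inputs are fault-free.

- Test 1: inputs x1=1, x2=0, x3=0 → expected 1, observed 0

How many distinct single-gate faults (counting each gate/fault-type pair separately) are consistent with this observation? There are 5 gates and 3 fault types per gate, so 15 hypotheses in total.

10

Fault-free: N1=0, N2=1, N3=1, N4=1, N5=1 → 1. Observed 0.
  N1: stuck-at-1, inverted output ✓; others ✗
  N2: stuck-at-0, inverted output ✓; others ✗
  N3: stuck-at-0, inverted output ✓; others ✗
  N4: stuck-at-0, inverted output ✓; others ✗
  N5: stuck-at-0, inverted output ✓; others ✗
Consistent faults: {N1 stuck-at-1, N1 inverted output, N2 stuck-at-0, N2 inverted output, N3 stuck-at-0, N3 inverted output, N4 stuck-at-0, N4 inverted output, N5 stuck-at-0, N5 inverted output} — 10 in all.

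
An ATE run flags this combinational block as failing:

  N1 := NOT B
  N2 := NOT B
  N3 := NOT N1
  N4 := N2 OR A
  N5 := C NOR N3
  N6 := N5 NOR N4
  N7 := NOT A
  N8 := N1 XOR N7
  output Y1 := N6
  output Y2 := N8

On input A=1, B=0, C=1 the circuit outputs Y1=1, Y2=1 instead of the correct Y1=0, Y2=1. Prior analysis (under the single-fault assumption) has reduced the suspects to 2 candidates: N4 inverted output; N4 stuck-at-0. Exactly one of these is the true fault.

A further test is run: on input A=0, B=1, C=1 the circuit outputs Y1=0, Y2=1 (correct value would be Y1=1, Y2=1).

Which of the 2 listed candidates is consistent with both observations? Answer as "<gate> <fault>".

N4 inverted output

Evaluate each candidate on input A=0, B=1, C=1:
  N4 inverted output: N1=0, N2=0, N3=1, N4=1 [inverted output], N5=0, N6=0, N7=1, N8=1 → Y1=0, Y2=1 — matches
  N4 stuck-at-0: N1=0, N2=0, N3=1, N4=0 [stuck-at-0], N5=0, N6=1, N7=1, N8=1 → Y1=1, Y2=1 — eliminated
Only N4 inverted output reproduces the observed Y1=0, Y2=1.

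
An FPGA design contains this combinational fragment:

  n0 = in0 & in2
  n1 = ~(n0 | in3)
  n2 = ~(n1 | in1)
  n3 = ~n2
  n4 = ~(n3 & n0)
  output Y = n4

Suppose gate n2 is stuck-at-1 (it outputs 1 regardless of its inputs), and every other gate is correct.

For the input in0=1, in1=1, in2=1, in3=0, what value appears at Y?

1

Propagate with n2 forced: n0=1, n1=0, n2=1 [stuck-at-1], n3=0, n4=1.
So Y = 1. (Without the fault it would be 0.)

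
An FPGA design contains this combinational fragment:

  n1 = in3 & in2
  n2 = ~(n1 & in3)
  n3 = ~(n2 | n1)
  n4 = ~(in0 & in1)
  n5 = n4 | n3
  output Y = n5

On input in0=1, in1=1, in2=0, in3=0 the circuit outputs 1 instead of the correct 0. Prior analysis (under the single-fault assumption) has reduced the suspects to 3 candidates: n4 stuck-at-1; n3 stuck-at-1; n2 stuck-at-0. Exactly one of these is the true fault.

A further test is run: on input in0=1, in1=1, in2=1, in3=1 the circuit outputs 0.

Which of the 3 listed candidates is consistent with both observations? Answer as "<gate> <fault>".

Evaluate each candidate on input in0=1, in1=1, in2=1, in3=1:
  n4 stuck-at-1: n1=1, n2=0, n3=0, n4=1 [stuck-at-1], n5=1 → 1 — eliminated
  n3 stuck-at-1: n1=1, n2=0, n3=1 [stuck-at-1], n4=0, n5=1 → 1 — eliminated
  n2 stuck-at-0: n1=1, n2=0 [stuck-at-0], n3=0, n4=0, n5=0 → 0 — matches
Only n2 stuck-at-0 reproduces the observed 0.

n2 stuck-at-0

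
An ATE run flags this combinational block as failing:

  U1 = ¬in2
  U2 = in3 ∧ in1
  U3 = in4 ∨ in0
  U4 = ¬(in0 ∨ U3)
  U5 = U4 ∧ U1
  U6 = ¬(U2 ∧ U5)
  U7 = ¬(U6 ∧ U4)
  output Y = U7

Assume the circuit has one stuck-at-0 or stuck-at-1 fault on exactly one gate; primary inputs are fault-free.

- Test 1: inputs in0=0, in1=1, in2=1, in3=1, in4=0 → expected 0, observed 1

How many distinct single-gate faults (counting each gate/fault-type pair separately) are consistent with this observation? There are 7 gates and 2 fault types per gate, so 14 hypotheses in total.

6

Fault-free: U1=0, U2=1, U3=0, U4=1, U5=0, U6=1, U7=0 → 0. Observed 1.
  U1 stuck-at-0: output 0 ✗
  U1 stuck-at-1: output 1 ✓
  U2 stuck-at-0: output 0 ✗
  U2 stuck-at-1: output 0 ✗
  U3 stuck-at-0: output 0 ✗
  U3 stuck-at-1: output 1 ✓
  U4 stuck-at-0: output 1 ✓
  U4 stuck-at-1: output 0 ✗
  U5 stuck-at-0: output 0 ✗
  U5 stuck-at-1: output 1 ✓
  U6 stuck-at-0: output 1 ✓
  U6 stuck-at-1: output 0 ✗
  U7 stuck-at-0: output 0 ✗
  U7 stuck-at-1: output 1 ✓
Consistent faults: {U1 stuck-at-1, U3 stuck-at-1, U4 stuck-at-0, U5 stuck-at-1, U6 stuck-at-0, U7 stuck-at-1} — 6 in all.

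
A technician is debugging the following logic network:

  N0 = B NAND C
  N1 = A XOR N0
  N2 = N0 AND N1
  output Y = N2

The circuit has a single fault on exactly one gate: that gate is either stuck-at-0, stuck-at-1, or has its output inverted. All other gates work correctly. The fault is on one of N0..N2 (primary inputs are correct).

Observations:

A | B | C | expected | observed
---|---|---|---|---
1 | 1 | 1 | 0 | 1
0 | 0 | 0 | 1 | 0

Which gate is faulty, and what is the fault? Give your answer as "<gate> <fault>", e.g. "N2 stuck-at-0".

Fault-free values for test 1 (A=1, B=1, C=1): N0=0, N1=1, N2=0, giving Y=0. Observed 1.
Test 1: faults giving observed 1 are {N2 stuck-at-1, N2 inverted output}.
Test 2 (A=0, B=0, C=0): fault-free N0=1, N1=1, N2=1 → 1; observed 0. Eliminates N2 stuck-at-1.
Only N2 inverted output is consistent with every test.

N2 inverted output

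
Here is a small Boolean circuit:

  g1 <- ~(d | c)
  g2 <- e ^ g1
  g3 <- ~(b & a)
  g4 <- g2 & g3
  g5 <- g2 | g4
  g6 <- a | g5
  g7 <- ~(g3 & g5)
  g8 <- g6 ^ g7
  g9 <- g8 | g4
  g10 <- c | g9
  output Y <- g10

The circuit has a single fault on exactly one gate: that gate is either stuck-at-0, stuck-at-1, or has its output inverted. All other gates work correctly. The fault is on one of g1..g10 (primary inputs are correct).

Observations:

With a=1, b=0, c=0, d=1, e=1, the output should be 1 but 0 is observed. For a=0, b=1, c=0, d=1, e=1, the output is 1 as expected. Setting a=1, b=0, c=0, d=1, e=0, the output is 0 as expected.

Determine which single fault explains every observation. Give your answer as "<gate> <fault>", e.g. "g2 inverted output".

g2 stuck-at-0

Fault-free values for test 1 (a=1, b=0, c=0, d=1, e=1): g1=0, g2=1, g3=1, g4=1, g5=1, g6=1, g7=0, g8=1, g9=1, g10=1, giving Y=1. Observed 0.
Test 1: faults giving observed 0 are {g1 stuck-at-1, g1 inverted output, g2 stuck-at-0, g2 inverted output, g3 stuck-at-0, g3 inverted output, g9 stuck-at-0, g9 inverted output, g10 stuck-at-0, g10 inverted output}.
Test 2 (a=0, b=1, c=0, d=1, e=1): fault-free g1=0, g2=1, g3=1, g4=1, g5=1, g6=1, g7=0, g8=1, g9=1, g10=1 → 1; observed 1. Eliminates g3 stuck-at-0, g3 inverted output, g9 stuck-at-0, g9 inverted output, g10 stuck-at-0, g10 inverted output.
Test 3 (a=1, b=0, c=0, d=1, e=0): fault-free g1=0, g2=0, g3=1, g4=0, g5=0, g6=1, g7=1, g8=0, g9=0, g10=0 → 0; observed 0. Eliminates g1 stuck-at-1, g1 inverted output, g2 inverted output.
Only g2 stuck-at-0 is consistent with every test.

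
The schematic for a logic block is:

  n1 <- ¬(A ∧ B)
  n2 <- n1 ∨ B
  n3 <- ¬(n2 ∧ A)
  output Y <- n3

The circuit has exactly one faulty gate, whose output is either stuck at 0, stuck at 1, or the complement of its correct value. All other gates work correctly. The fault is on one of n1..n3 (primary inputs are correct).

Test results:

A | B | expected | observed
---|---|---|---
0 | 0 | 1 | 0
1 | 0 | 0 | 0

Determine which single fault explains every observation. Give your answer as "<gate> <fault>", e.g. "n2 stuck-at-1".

Fault-free values for test 1 (A=0, B=0): n1=1, n2=1, n3=1, giving Y=1. Observed 0.
Test 1: faults giving observed 0 are {n3 stuck-at-0, n3 inverted output}.
Test 2 (A=1, B=0): fault-free n1=1, n2=1, n3=0 → 0; observed 0. Eliminates n3 inverted output.
Only n3 stuck-at-0 is consistent with every test.

n3 stuck-at-0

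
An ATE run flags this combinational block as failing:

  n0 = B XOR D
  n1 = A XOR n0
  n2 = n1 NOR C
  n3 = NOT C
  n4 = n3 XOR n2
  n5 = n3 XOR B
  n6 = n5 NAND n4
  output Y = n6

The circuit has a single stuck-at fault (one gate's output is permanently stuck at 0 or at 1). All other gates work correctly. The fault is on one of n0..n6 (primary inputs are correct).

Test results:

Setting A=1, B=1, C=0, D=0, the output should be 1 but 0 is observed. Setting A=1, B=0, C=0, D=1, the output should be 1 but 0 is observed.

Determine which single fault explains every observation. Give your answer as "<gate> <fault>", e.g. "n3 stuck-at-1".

Fault-free values for test 1 (A=1, B=1, C=0, D=0): n0=1, n1=0, n2=1, n3=1, n4=0, n5=0, n6=1, giving Y=1. Observed 0.
Test 1: faults giving observed 0 are {n3 stuck-at-0, n6 stuck-at-0}.
Test 2 (A=1, B=0, C=0, D=1): fault-free n0=1, n1=0, n2=1, n3=1, n4=0, n5=1, n6=1 → 1; observed 0. Eliminates n3 stuck-at-0.
Only n6 stuck-at-0 is consistent with every test.

n6 stuck-at-0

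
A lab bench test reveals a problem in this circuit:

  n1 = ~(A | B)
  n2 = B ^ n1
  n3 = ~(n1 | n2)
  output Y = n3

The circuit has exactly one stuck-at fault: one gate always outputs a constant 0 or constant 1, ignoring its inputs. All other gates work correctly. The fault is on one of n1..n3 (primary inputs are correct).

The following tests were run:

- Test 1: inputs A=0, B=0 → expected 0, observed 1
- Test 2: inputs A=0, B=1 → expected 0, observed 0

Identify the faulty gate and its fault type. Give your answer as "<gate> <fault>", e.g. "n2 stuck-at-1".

n1 stuck-at-0

Fault-free values for test 1 (A=0, B=0): n1=1, n2=1, n3=0, giving Y=0. Observed 1.
Test 1: faults giving observed 1 are {n1 stuck-at-0, n3 stuck-at-1}.
Test 2 (A=0, B=1): fault-free n1=0, n2=1, n3=0 → 0; observed 0. Eliminates n3 stuck-at-1.
Only n1 stuck-at-0 is consistent with every test.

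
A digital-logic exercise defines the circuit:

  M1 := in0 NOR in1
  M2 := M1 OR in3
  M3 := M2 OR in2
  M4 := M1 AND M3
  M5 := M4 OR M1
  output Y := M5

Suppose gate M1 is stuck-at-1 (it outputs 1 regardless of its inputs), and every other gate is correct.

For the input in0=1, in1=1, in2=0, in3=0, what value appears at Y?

1

Propagate with M1 forced: M1=1 [stuck-at-1], M2=1, M3=1, M4=1, M5=1.
So Y = 1. (Without the fault it would be 0.)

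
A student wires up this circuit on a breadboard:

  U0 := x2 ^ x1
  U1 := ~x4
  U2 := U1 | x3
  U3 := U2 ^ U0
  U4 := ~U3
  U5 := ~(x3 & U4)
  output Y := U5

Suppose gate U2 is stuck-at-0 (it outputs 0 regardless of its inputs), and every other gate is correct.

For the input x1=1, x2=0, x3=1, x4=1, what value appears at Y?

Propagate with U2 forced: U0=1, U1=0, U2=0 [stuck-at-0], U3=1, U4=0, U5=1.
So Y = 1. (Without the fault it would be 0.)

1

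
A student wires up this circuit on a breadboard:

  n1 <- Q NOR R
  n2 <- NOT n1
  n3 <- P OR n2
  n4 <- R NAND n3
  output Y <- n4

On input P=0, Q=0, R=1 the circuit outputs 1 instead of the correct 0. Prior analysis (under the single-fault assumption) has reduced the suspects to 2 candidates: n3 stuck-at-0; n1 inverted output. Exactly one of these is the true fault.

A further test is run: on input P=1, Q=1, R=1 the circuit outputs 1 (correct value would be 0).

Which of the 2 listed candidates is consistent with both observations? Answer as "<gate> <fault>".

n3 stuck-at-0

Evaluate each candidate on input P=1, Q=1, R=1:
  n3 stuck-at-0: n1=0, n2=1, n3=0 [stuck-at-0], n4=1 → 1 — matches
  n1 inverted output: n1=1 [inverted output], n2=0, n3=1, n4=0 → 0 — eliminated
Only n3 stuck-at-0 reproduces the observed 1.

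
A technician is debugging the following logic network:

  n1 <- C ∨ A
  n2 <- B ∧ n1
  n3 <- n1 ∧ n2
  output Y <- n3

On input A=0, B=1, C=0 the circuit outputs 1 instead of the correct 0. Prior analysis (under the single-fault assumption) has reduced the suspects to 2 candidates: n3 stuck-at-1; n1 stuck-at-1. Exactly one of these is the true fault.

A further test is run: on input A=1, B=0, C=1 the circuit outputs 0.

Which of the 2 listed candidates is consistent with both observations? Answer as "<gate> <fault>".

Evaluate each candidate on input A=1, B=0, C=1:
  n3 stuck-at-1: n1=1, n2=0, n3=1 [stuck-at-1] → 1 — eliminated
  n1 stuck-at-1: n1=1 [stuck-at-1], n2=0, n3=0 → 0 — matches
Only n1 stuck-at-1 reproduces the observed 0.

n1 stuck-at-1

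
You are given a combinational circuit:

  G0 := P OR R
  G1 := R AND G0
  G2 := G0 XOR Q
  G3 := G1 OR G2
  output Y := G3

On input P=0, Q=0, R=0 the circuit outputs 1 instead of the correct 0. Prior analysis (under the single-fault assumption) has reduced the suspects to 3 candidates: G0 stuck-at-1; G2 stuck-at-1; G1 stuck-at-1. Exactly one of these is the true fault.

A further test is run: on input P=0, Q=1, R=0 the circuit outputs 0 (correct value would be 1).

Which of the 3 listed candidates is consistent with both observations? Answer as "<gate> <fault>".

Evaluate each candidate on input P=0, Q=1, R=0:
  G0 stuck-at-1: G0=1 [stuck-at-1], G1=0, G2=0, G3=0 → 0 — matches
  G2 stuck-at-1: G0=0, G1=0, G2=1 [stuck-at-1], G3=1 → 1 — eliminated
  G1 stuck-at-1: G0=0, G1=1 [stuck-at-1], G2=1, G3=1 → 1 — eliminated
Only G0 stuck-at-1 reproduces the observed 0.

G0 stuck-at-1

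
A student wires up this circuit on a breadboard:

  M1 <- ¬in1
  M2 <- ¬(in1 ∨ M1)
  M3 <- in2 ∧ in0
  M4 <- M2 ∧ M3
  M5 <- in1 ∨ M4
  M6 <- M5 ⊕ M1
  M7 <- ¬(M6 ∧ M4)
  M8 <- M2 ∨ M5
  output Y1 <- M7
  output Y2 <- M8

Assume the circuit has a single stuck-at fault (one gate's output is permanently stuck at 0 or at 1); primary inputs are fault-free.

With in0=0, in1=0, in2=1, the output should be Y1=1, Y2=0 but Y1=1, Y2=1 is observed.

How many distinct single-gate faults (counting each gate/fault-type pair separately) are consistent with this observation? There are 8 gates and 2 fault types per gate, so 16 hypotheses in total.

Fault-free: M1=1, M2=0, M3=0, M4=0, M5=0, M6=1, M7=1, M8=0 → Y1=1, Y2=0. Observed Y1=1, Y2=1.
  M1: stuck-at-0 ✓; others ✗
  M2: stuck-at-1 ✓; others ✗
  M3: none of the 2 fault types match ✗
  M4: stuck-at-1 ✓; others ✗
  M5: stuck-at-1 ✓; others ✗
  M6: none of the 2 fault types match ✗
  M7: none of the 2 fault types match ✗
  M8: stuck-at-1 ✓; others ✗
Consistent faults: {M1 stuck-at-0, M2 stuck-at-1, M4 stuck-at-1, M5 stuck-at-1, M8 stuck-at-1} — 5 in all.

5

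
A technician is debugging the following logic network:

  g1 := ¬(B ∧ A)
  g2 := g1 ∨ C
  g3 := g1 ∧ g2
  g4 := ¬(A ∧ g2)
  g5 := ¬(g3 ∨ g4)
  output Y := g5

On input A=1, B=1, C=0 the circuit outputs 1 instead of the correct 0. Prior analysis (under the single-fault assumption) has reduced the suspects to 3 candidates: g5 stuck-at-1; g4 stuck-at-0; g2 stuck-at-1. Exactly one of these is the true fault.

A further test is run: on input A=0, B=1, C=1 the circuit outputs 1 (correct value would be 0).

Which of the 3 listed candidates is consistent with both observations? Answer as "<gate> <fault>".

g5 stuck-at-1

Evaluate each candidate on input A=0, B=1, C=1:
  g5 stuck-at-1: g1=1, g2=1, g3=1, g4=1, g5=1 [stuck-at-1] → 1 — matches
  g4 stuck-at-0: g1=1, g2=1, g3=1, g4=0 [stuck-at-0], g5=0 → 0 — eliminated
  g2 stuck-at-1: g1=1, g2=1 [stuck-at-1], g3=1, g4=1, g5=0 → 0 — eliminated
Only g5 stuck-at-1 reproduces the observed 1.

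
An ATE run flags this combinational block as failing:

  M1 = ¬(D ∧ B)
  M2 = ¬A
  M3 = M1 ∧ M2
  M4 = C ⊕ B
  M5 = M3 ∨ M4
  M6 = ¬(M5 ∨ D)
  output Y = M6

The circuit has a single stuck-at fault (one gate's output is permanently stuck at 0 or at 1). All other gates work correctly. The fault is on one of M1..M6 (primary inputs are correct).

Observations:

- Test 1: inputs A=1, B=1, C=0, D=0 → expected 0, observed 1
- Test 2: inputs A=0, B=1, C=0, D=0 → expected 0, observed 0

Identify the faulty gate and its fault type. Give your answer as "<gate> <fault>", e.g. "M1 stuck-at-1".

M4 stuck-at-0

Fault-free values for test 1 (A=1, B=1, C=0, D=0): M1=1, M2=0, M3=0, M4=1, M5=1, M6=0, giving Y=0. Observed 1.
Test 1: faults giving observed 1 are {M4 stuck-at-0, M5 stuck-at-0, M6 stuck-at-1}.
Test 2 (A=0, B=1, C=0, D=0): fault-free M1=1, M2=1, M3=1, M4=1, M5=1, M6=0 → 0; observed 0. Eliminates M5 stuck-at-0, M6 stuck-at-1.
Only M4 stuck-at-0 is consistent with every test.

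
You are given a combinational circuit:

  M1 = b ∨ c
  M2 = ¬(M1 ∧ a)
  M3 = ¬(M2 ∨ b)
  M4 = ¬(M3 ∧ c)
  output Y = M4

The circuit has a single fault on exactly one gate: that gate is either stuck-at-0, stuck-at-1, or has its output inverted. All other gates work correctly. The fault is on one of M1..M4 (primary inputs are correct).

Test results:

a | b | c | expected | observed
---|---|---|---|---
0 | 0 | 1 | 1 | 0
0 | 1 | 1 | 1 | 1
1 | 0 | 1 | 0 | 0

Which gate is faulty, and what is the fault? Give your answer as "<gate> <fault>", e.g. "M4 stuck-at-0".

Fault-free values for test 1 (a=0, b=0, c=1): M1=1, M2=1, M3=0, M4=1, giving Y=1. Observed 0.
Test 1: faults giving observed 0 are {M2 stuck-at-0, M2 inverted output, M3 stuck-at-1, M3 inverted output, M4 stuck-at-0, M4 inverted output}.
Test 2 (a=0, b=1, c=1): fault-free M1=1, M2=1, M3=0, M4=1 → 1; observed 1. Eliminates M3 stuck-at-1, M3 inverted output, M4 stuck-at-0, M4 inverted output.
Test 3 (a=1, b=0, c=1): fault-free M1=1, M2=0, M3=1, M4=0 → 0; observed 0. Eliminates M2 inverted output.
Only M2 stuck-at-0 is consistent with every test.

M2 stuck-at-0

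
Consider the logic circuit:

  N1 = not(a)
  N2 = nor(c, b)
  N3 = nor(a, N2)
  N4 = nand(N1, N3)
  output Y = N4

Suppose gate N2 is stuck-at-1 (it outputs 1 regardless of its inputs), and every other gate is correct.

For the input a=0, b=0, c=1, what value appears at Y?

1

Propagate with N2 forced: N1=1, N2=1 [stuck-at-1], N3=0, N4=1.
So Y = 1. (Without the fault it would be 0.)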